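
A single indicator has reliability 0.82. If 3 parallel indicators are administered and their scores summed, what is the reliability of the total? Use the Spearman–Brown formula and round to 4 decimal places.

ρ_k = kρ / (1 + (k−1)ρ) = 3·0.82 / (1 + 2·0.82) = 2.460 / 2.640 = 0.9318.

0.9318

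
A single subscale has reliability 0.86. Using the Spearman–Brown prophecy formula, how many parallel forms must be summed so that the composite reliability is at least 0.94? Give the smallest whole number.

3

k ≥ ρ*(1−ρ₁)/(ρ₁(1−ρ*)) = 0.94·0.14 / (0.86·0.06) = 2.550.
Smallest integer k = 3.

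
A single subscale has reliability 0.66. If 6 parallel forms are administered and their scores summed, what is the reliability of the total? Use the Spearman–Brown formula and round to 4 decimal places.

ρ_k = kρ / (1 + (k−1)ρ) = 6·0.66 / (1 + 5·0.66) = 3.960 / 4.300 = 0.9209.

0.9209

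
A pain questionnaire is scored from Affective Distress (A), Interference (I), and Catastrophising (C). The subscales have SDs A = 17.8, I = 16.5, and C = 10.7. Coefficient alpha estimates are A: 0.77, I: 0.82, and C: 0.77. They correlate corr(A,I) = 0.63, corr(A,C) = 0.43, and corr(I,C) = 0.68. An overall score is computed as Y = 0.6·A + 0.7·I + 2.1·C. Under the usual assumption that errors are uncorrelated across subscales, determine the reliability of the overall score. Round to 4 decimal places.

Var(Y) = 0.6²·17.8² + 0.7²·16.5² + 2.1²·10.7² + 2·[0.42·17.8·16.5·0.63 + 1.26·17.8·10.7·0.43 + 1.47·16.5·10.7·0.68] = 752.366 + 714.767 = 1467.13.
With uncorrelated errors the cross-covariances are all true-score covariance, so they carry over unchanged; only the diagonal terms shrink to ρᵢσᵢ².
True-score variance = [0.6²·17.8²·0.77 + 0.7²·16.5²·0.82 + 2.1²·10.7²·0.77] + 714.767 = 585.992 + 714.767 = 1300.76.
Reliability = 1300.76 / 1467.13 = 0.8866.

0.8866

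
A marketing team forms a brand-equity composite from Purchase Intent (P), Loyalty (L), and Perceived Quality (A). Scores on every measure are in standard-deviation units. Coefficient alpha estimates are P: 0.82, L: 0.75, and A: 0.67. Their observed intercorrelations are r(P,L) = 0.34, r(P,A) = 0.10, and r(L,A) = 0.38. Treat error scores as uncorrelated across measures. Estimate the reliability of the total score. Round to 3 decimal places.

0.836

Var(P+L+A) = 3 + 2·[0.34 + 0.10 + 0.38] = 3 + 1.64 = 4.64.
Under uncorrelated errors the observed covariances equal the true-score covariances, so only the own-variance terms attenuate.
True-score variance = [0.82 + 0.75 + 0.67] + 1.64 = 2.24 + 1.64 = 3.88.
Reliability = 3.88 / 4.64 = 0.836.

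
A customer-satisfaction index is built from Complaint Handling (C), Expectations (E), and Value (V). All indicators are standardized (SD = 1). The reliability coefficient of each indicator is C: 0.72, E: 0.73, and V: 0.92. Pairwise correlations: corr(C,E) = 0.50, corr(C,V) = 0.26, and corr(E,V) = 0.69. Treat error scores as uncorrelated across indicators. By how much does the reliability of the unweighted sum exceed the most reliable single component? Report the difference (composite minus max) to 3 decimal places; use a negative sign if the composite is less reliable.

-0.027

Var(sum) = 3 + 2.9 = 5.9; true-score variance = 2.37 + 2.9 = 5.27; composite reliability = 0.8932.
Max component reliability = 0.9200.
Difference = 0.8932 − 0.9200 = -0.027.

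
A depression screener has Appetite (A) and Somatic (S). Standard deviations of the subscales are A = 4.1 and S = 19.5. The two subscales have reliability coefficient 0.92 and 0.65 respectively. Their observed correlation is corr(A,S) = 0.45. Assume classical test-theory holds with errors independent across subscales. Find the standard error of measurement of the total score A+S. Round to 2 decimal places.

11.59

Var(total) = 397.06 + 71.955 = 469.015.
True-score variance = 262.628 + 71.955 = 334.583, so reliability = 0.7134.
Error variance = 469.015 − 334.583 = 134.432; SEM = √134.432 = 11.59.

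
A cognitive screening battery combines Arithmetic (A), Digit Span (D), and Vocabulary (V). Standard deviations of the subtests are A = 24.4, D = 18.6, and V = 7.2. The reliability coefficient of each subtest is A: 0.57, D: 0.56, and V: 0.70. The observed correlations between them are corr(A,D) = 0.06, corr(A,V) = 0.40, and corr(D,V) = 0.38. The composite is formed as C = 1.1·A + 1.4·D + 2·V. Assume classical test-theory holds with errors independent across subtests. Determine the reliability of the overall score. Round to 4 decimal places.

0.7065

Var(C) = 1.1²·24.4² + 1.4²·18.6² + 2²·7.2² + 2·[1.54·24.4·18.6·0.06 + 2.2·24.4·7.2·0.40 + 2.8·18.6·7.2·0.38] = 1605.83 + 678.048 = 2283.88.
With uncorrelated errors the cross-covariances are all true-score covariance, so they carry over unchanged; only the diagonal terms shrink to ρᵢσᵢ².
True-score variance = [1.1²·24.4²·0.57 + 1.4²·18.6²·0.56 + 2²·7.2²·0.70] + 678.048 = 935.497 + 678.048 = 1613.55.
Reliability = 1613.55 / 2283.88 = 0.7065.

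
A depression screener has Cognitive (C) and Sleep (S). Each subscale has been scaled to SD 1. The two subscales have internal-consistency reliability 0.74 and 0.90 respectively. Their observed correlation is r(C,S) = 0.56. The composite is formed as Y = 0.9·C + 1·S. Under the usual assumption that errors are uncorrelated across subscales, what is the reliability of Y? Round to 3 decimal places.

Var(Y) = 0.9² + 1 + 2·[0.9·0.56] = 1.81 + 1.008 = 2.818.
Because errors are independent across components, Cov(Tᵢ,Tⱼ) = Cov(Xᵢ,Xⱼ); the off-diagonal part of the true-score variance is the same as above.
True-score variance = [0.9²·0.74 + 0.90] + 1.008 = 1.4994 + 1.008 = 2.5074.
Reliability = 2.5074 / 2.818 = 0.890.

0.890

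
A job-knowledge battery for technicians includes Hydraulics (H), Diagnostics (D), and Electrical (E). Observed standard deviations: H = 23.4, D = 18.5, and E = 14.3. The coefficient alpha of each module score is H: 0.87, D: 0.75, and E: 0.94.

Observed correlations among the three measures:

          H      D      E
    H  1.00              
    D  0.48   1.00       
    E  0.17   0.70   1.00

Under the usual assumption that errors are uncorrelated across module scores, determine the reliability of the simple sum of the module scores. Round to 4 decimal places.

0.9152

Var(H+D+E) = 23.4² + 18.5² + 14.3² + 2·[23.4·18.5·0.48 + 23.4·14.3·0.17 + 18.5·14.3·0.70] = 1094.3 + 899.725 = 1994.02.
Because errors are independent across components, Cov(Tᵢ,Tⱼ) = Cov(Xᵢ,Xⱼ); the off-diagonal part of the true-score variance is the same as above.
True-score variance = [23.4²·0.87 + 18.5²·0.75 + 14.3²·0.94] + 899.725 = 925.285 + 899.725 = 1825.01.
Reliability = 1825.01 / 1994.02 = 0.9152.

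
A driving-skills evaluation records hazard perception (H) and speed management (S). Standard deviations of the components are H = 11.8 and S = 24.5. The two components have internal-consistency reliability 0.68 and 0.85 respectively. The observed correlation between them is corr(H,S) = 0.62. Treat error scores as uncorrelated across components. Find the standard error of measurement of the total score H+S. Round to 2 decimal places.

11.60

Var(total) = 739.49 + 358.484 = 1097.97.
True-score variance = 604.896 + 358.484 = 963.38, so reliability = 0.8774.
Error variance = 1097.97 − 963.38 = 134.594; SEM = √134.594 = 11.60.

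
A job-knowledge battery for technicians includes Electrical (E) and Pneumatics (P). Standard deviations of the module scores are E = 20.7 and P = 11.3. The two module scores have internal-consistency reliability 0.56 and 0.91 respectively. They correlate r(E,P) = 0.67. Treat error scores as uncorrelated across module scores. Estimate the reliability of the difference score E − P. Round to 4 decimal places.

Var(E−P) = 20.7² + 11.3² − 2·20.7·11.3·0.67 = 556.18 − 313.439 = 242.741.
Under uncorrelated errors the observed covariances equal the true-score covariances, so only the own-variance terms attenuate.
True-score variance = [20.7²·0.56 + 11.3²·0.91] − 313.439 = 356.152 − 313.439 = 42.7129.
Reliability = 42.7129 / 242.741 = 0.1760.

0.1760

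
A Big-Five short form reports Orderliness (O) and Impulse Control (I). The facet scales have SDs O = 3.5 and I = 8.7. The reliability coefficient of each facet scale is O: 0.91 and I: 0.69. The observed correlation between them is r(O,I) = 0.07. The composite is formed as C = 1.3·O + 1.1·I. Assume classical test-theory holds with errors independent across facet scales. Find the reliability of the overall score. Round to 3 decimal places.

0.744

Var(C) = 1.3²·3.5² + 1.1²·8.7² + 2·[1.43·3.5·8.7·0.07] = 112.287 + 6.09609 = 118.383.
Under uncorrelated errors the observed covariances equal the true-score covariances, so only the own-variance terms attenuate.
True-score variance = [1.3²·3.5²·0.91 + 1.1²·8.7²·0.69] + 6.09609 = 82.0329 + 6.09609 = 88.1289.
Reliability = 88.1289 / 118.383 = 0.744.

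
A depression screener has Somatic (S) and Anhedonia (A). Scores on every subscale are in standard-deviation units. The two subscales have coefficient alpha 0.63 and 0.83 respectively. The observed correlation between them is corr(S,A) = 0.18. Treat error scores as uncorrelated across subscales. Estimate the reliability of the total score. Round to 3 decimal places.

0.771

Var(S+A) = 2 + 2·[0.18] = 2 + 0.36 = 2.36.
Under uncorrelated errors the observed covariances equal the true-score covariances, so only the own-variance terms attenuate.
True-score variance = [0.63 + 0.83] + 0.36 = 1.46 + 0.36 = 1.82.
Reliability = 1.82 / 2.36 = 0.771.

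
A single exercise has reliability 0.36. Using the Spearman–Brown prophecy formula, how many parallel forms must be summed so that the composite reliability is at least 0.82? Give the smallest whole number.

9

k ≥ ρ*(1−ρ₁)/(ρ₁(1−ρ*)) = 0.82·0.64 / (0.36·0.18) = 8.099.
Smallest integer k = 9.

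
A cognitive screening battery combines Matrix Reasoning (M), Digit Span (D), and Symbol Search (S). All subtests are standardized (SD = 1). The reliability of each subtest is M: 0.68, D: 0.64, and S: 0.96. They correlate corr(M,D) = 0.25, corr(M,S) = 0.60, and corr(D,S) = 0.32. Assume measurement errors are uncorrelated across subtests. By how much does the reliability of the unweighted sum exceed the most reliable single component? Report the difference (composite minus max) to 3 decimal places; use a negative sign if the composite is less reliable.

-0.095

Var(sum) = 3 + 2.34 = 5.34; true-score variance = 2.28 + 2.34 = 4.62; composite reliability = 0.8652.
Max component reliability = 0.9600.
Difference = 0.8652 − 0.9600 = -0.095.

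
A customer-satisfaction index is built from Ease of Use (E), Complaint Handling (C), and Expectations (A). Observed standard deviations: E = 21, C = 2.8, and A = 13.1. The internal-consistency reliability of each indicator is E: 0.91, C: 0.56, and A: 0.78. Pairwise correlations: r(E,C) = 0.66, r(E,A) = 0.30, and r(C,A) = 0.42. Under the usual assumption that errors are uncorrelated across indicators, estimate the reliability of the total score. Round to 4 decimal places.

Var(E+C+A) = 21² + 2.8² + 13.1² + 2·[21·2.8·0.66 + 21·13.1·0.30 + 2.8·13.1·0.42] = 620.45 + 273.487 = 893.937.
Under uncorrelated errors the observed covariances equal the true-score covariances, so only the own-variance terms attenuate.
True-score variance = [21²·0.91 + 2.8²·0.56 + 13.1²·0.78] + 273.487 = 539.556 + 273.487 = 813.043.
Reliability = 813.043 / 893.937 = 0.9095.

0.9095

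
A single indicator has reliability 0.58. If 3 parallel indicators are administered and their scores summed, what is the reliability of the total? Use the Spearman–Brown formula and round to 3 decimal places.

0.806

ρ_k = kρ / (1 + (k−1)ρ) = 3·0.58 / (1 + 2·0.58) = 1.740 / 2.160 = 0.806.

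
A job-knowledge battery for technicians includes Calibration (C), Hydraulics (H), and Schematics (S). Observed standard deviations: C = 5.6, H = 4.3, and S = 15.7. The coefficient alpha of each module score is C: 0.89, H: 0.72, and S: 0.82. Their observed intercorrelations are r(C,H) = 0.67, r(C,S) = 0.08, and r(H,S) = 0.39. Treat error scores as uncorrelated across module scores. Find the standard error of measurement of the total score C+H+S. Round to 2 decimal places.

7.28

Var(total) = 296.34 + 98.9922 = 395.332.
True-score variance = 243.345 + 98.9922 = 342.337, so reliability = 0.8659.
Error variance = 395.332 − 342.337 = 52.995; SEM = √52.995 = 7.28.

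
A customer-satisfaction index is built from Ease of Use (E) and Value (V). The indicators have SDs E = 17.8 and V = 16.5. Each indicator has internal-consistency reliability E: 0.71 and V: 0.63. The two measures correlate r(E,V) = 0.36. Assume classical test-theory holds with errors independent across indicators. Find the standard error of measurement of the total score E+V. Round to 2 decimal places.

Var(total) = 589.09 + 211.464 = 800.554.
True-score variance = 396.474 + 211.464 = 607.938, so reliability = 0.7594.
Error variance = 800.554 − 607.938 = 192.616; SEM = √192.616 = 13.88.

13.88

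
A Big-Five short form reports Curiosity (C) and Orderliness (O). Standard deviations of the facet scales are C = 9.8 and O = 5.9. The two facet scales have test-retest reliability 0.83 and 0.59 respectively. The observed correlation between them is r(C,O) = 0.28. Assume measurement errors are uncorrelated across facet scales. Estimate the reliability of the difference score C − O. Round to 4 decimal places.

0.6893

Var(C−O) = 9.8² + 5.9² − 2·9.8·5.9·0.28 = 130.85 − 32.3792 = 98.4708.
Because errors are independent across components, Cov(Tᵢ,Tⱼ) = Cov(Xᵢ,Xⱼ); the off-diagonal part of the true-score variance is the same as above.
True-score variance = [9.8²·0.83 + 5.9²·0.59] − 32.3792 = 100.251 − 32.3792 = 67.8719.
Reliability = 67.8719 / 98.4708 = 0.6893.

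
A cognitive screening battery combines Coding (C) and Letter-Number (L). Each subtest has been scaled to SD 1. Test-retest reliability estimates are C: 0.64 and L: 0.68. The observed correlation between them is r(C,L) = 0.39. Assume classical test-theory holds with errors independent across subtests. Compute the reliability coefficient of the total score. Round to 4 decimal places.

0.7554

Var(C+L) = 2 + 2·[0.39] = 2 + 0.78 = 2.78.
Because errors are independent across components, Cov(Tᵢ,Tⱼ) = Cov(Xᵢ,Xⱼ); the off-diagonal part of the true-score variance is the same as above.
True-score variance = [0.64 + 0.68] + 0.78 = 1.32 + 0.78 = 2.1.
Reliability = 2.1 / 2.78 = 0.7554.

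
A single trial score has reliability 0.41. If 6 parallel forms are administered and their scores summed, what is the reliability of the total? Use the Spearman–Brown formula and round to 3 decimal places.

0.807

ρ_k = kρ / (1 + (k−1)ρ) = 6·0.41 / (1 + 5·0.41) = 2.460 / 3.050 = 0.807.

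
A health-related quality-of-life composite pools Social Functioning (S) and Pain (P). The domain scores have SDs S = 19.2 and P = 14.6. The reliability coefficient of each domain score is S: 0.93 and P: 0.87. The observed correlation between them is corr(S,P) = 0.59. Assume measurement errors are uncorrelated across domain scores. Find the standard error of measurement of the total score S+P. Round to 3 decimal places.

7.315

Var(total) = 581.8 + 330.778 = 912.578.
True-score variance = 528.284 + 330.778 = 859.062, so reliability = 0.9414.
Error variance = 912.578 − 859.062 = 53.5156; SEM = √53.5156 = 7.315.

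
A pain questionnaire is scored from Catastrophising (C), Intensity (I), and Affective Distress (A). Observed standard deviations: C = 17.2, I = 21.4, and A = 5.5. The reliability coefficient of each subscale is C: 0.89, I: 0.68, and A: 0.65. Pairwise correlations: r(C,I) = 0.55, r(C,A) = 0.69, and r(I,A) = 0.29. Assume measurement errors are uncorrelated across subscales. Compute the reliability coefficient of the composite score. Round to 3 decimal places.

Var(C+I+A) = 17.2² + 21.4² + 5.5² + 2·[17.2·21.4·0.55 + 17.2·5.5·0.69 + 21.4·5.5·0.29] = 784.05 + 603.702 = 1387.75.
With uncorrelated errors the cross-covariances are all true-score covariance, so they carry over unchanged; only the diagonal terms shrink to ρᵢσᵢ².
True-score variance = [17.2²·0.89 + 21.4²·0.68 + 5.5²·0.65] + 603.702 = 594.373 + 603.702 = 1198.07.
Reliability = 1198.07 / 1387.75 = 0.863.

0.863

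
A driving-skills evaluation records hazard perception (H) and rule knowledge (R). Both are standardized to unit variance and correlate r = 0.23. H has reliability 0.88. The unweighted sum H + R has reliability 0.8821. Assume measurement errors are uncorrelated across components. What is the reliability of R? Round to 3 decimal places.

Var(H+R) = 2 + 2·0.23 = 2.460.
True-score variance = ρ_H + ρ_R + 2·0.23, so 0.8821 = (0.88 + ρ_R + 0.46) / 2.460.
ρ_R = 0.8821·2.460 − 0.88 − 0.46 = 0.830.

0.830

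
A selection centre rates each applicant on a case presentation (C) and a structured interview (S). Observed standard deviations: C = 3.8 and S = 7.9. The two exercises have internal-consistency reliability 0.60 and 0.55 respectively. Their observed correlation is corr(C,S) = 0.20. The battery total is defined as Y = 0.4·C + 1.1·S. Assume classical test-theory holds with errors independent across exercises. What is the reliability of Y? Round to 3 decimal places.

Var(Y) = 0.4²·3.8² + 1.1²·7.9² + 2·[0.44·3.8·7.9·0.20] = 77.8265 + 5.28352 = 83.11.
Under uncorrelated errors the observed covariances equal the true-score covariances, so only the own-variance terms attenuate.
True-score variance = [0.4²·3.8²·0.60 + 1.1²·7.9²·0.55] + 5.28352 = 42.9201 + 5.28352 = 48.2036.
Reliability = 48.2036 / 83.11 = 0.580.

0.580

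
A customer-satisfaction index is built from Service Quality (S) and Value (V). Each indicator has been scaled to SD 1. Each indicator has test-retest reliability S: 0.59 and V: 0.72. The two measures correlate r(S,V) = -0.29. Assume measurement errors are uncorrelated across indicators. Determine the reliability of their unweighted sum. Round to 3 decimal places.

0.514

Var(S+V) = 2 + 2·[(-0.29)] = 2 − 0.58 = 1.42.
Under uncorrelated errors the observed covariances equal the true-score covariances, so only the own-variance terms attenuate.
True-score variance = [0.59 + 0.72] − 0.58 = 1.31 − 0.58 = 0.73.
Reliability = 0.73 / 1.42 = 0.514.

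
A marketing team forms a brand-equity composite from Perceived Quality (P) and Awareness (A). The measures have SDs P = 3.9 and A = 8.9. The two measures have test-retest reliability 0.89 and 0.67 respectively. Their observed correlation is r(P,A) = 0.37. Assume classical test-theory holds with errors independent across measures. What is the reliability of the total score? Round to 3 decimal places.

0.768

Var(P+A) = 3.9² + 8.9² + 2·[3.9·8.9·0.37] = 94.42 + 25.6854 = 120.105.
With uncorrelated errors the cross-covariances are all true-score covariance, so they carry over unchanged; only the diagonal terms shrink to ρᵢσᵢ².
True-score variance = [3.9²·0.89 + 8.9²·0.67] + 25.6854 = 66.6076 + 25.6854 = 92.293.
Reliability = 92.293 / 120.105 = 0.768.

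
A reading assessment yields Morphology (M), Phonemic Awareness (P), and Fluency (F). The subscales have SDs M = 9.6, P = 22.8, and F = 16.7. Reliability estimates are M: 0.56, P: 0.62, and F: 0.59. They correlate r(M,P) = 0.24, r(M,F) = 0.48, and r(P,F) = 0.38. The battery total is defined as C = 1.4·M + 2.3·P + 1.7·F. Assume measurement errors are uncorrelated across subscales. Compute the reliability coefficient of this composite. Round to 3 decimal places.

0.739

Var(C) = 1.4²·9.6² + 2.3²·22.8² + 1.7²·16.7² + 2·[3.22·9.6·22.8·0.24 + 2.38·9.6·16.7·0.48 + 3.91·22.8·16.7·0.38] = 3736.58 + 1836.07 = 5572.65.
Because errors are independent across components, Cov(Tᵢ,Tⱼ) = Cov(Xᵢ,Xⱼ); the off-diagonal part of the true-score variance is the same as above.
True-score variance = [1.4²·9.6²·0.56 + 2.3²·22.8²·0.62 + 1.7²·16.7²·0.59] + 1836.07 = 2281.66 + 1836.07 = 4117.73.
Reliability = 4117.73 / 5572.65 = 0.739.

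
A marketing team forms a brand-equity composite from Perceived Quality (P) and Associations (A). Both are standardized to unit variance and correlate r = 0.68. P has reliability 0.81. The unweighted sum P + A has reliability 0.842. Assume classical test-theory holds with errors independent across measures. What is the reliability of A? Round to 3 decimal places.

0.659

Var(P+A) = 2 + 2·0.68 = 3.360.
True-score variance = ρ_P + ρ_A + 2·0.68, so 0.842 = (0.81 + ρ_A + 1.36) / 3.360.
ρ_A = 0.842·3.360 − 0.81 − 1.36 = 0.659.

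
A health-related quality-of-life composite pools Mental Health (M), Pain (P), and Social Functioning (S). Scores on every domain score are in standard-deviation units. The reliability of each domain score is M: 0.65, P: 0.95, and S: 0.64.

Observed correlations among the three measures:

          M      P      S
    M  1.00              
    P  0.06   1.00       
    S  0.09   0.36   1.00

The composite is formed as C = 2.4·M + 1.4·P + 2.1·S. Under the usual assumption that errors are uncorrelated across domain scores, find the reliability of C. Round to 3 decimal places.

Var(C) = 2.4² + 1.4² + 2.1² + 2·[3.36·0.06 + 5.04·0.09 + 2.94·0.36] = 12.13 + 3.4272 = 15.5572.
Under uncorrelated errors the observed covariances equal the true-score covariances, so only the own-variance terms attenuate.
True-score variance = [2.4²·0.65 + 1.4²·0.95 + 2.1²·0.64] + 3.4272 = 8.4284 + 3.4272 = 11.8556.
Reliability = 11.8556 / 15.5572 = 0.762.

0.762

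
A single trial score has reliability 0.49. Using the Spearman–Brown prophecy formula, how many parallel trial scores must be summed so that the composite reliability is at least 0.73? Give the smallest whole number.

k ≥ ρ*(1−ρ₁)/(ρ₁(1−ρ*)) = 0.73·0.51 / (0.49·0.27) = 2.814.
Smallest integer k = 3.

3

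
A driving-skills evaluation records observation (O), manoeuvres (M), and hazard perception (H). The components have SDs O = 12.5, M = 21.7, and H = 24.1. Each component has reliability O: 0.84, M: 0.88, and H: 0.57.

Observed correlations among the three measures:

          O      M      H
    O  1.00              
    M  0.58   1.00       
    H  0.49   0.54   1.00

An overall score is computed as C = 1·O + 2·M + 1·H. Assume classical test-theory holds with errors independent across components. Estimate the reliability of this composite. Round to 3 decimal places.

Var(C) = 12.5² + 2²·21.7² + 24.1² + 2·[2·12.5·21.7·0.58 + 12.5·24.1·0.49 + 2·21.7·24.1·0.54] = 2620.62 + 2054.14 = 4674.76.
Because errors are independent across components, Cov(Tᵢ,Tⱼ) = Cov(Xᵢ,Xⱼ); the off-diagonal part of the true-score variance is the same as above.
True-score variance = [12.5²·0.84 + 2²·21.7²·0.88 + 24.1²·0.57] + 2054.14 = 2119.84 + 2054.14 = 4173.98.
Reliability = 4173.98 / 4674.76 = 0.893.

0.893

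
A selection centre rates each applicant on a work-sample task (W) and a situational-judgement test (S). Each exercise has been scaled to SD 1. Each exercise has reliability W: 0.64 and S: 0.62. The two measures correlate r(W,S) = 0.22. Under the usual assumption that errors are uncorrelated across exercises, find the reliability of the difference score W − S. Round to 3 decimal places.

Var(W−S) = 1 + 1 − 2·0.22 = 2 − 0.44 = 1.56.
With uncorrelated errors the cross-covariances are all true-score covariance, so they carry over unchanged; only the diagonal terms shrink to ρᵢσᵢ².
True-score variance = [0.64 + 0.62] − 0.44 = 1.26 − 0.44 = 0.82.
Reliability = 0.82 / 1.56 = 0.526.

0.526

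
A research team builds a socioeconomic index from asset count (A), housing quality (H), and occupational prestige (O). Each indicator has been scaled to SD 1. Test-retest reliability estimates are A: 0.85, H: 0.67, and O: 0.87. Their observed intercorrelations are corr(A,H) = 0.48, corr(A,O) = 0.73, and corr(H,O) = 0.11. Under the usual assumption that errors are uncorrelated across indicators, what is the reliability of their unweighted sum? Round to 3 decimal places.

0.892

Var(A+H+O) = 3 + 2·[0.48 + 0.73 + 0.11] = 3 + 2.64 = 5.64.
Under uncorrelated errors the observed covariances equal the true-score covariances, so only the own-variance terms attenuate.
True-score variance = [0.85 + 0.67 + 0.87] + 2.64 = 2.39 + 2.64 = 5.03.
Reliability = 5.03 / 5.64 = 0.892.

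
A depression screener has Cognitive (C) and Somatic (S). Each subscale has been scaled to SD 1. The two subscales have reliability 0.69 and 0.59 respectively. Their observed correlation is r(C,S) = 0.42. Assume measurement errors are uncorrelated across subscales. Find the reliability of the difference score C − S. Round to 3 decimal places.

Var(C−S) = 1 + 1 − 2·0.42 = 2 − 0.84 = 1.16.
Because errors are independent across components, Cov(Tᵢ,Tⱼ) = Cov(Xᵢ,Xⱼ); the off-diagonal part of the true-score variance is the same as above.
True-score variance = [0.69 + 0.59] − 0.84 = 1.28 − 0.84 = 0.44.
Reliability = 0.44 / 1.16 = 0.379.

0.379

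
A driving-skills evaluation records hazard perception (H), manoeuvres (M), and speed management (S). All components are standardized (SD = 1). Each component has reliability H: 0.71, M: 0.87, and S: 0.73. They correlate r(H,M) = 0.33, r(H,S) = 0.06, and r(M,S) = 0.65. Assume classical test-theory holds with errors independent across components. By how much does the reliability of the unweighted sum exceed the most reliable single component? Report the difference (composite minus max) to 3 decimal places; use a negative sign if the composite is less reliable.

Var(sum) = 3 + 2.08 = 5.08; true-score variance = 2.31 + 2.08 = 4.39; composite reliability = 0.8642.
Max component reliability = 0.8700.
Difference = 0.8642 − 0.8700 = -0.006.

-0.006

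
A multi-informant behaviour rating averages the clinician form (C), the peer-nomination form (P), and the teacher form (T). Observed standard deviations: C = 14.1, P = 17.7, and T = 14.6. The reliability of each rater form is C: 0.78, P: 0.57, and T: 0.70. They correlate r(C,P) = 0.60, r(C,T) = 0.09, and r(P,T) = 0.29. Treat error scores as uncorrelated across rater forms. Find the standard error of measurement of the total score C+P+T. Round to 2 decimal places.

Var(total) = 725.26 + 486.422 = 1211.68.
True-score variance = 482.859 + 486.422 = 969.281, so reliability = 0.7999.
Error variance = 1211.68 − 969.281 = 242.401; SEM = √242.401 = 15.57.

15.57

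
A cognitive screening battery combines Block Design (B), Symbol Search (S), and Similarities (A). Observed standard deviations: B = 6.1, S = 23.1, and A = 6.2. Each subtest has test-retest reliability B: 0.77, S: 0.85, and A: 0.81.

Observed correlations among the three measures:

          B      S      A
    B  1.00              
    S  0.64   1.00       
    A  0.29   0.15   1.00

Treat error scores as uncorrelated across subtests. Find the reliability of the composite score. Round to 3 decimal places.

0.888

Var(B+S+A) = 6.1² + 23.1² + 6.2² + 2·[6.1·23.1·0.64 + 6.1·6.2·0.29 + 23.1·6.2·0.15] = 609.26 + 245.266 = 854.526.
With uncorrelated errors the cross-covariances are all true-score covariance, so they carry over unchanged; only the diagonal terms shrink to ρᵢσᵢ².
True-score variance = [6.1²·0.77 + 23.1²·0.85 + 6.2²·0.81] + 245.266 = 513.357 + 245.266 = 758.623.
Reliability = 758.623 / 854.526 = 0.888.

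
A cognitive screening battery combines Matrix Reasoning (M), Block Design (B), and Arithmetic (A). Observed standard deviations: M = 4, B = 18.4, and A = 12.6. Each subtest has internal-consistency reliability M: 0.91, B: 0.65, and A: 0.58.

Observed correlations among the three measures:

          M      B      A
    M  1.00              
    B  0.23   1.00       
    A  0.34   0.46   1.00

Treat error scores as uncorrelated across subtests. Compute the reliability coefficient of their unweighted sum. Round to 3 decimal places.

0.765

Var(M+B+A) = 4² + 18.4² + 12.6² + 2·[4·18.4·0.23 + 4·12.6·0.34 + 18.4·12.6·0.46] = 513.32 + 281.421 = 794.741.
With uncorrelated errors the cross-covariances are all true-score covariance, so they carry over unchanged; only the diagonal terms shrink to ρᵢσᵢ².
True-score variance = [4²·0.91 + 18.4²·0.65 + 12.6²·0.58] + 281.421 = 326.705 + 281.421 = 608.126.
Reliability = 608.126 / 794.741 = 0.765.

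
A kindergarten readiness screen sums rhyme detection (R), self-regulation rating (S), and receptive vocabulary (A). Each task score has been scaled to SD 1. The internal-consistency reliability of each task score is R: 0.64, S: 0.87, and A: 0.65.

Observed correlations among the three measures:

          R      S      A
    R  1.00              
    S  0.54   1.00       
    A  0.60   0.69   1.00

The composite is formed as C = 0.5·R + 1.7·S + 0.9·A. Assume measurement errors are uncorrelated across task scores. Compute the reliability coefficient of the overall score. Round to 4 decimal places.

Var(C) = 0.5² + 1.7² + 0.9² + 2·[0.85·0.54 + 0.45·0.60 + 1.53·0.69] = 3.95 + 3.5694 = 7.5194.
Under uncorrelated errors the observed covariances equal the true-score covariances, so only the own-variance terms attenuate.
True-score variance = [0.5²·0.64 + 1.7²·0.87 + 0.9²·0.65] + 3.5694 = 3.2008 + 3.5694 = 6.7702.
Reliability = 6.7702 / 7.5194 = 0.9004.

0.9004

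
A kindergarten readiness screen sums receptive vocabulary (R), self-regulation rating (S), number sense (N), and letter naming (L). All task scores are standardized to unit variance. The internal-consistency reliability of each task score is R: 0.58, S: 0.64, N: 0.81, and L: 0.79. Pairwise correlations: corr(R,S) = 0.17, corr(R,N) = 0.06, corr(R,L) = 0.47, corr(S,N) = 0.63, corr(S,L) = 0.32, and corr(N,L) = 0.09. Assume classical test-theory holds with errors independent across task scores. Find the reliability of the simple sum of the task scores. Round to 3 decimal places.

0.842

Var(R+S+N+L) = 4 + 2·[0.17 + 0.06 + 0.47 + 0.63 + 0.32 + 0.09] = 4 + 3.48 = 7.48.
With uncorrelated errors the cross-covariances are all true-score covariance, so they carry over unchanged; only the diagonal terms shrink to ρᵢσᵢ².
True-score variance = [0.58 + 0.64 + 0.81 + 0.79] + 3.48 = 2.82 + 3.48 = 6.3.
Reliability = 6.3 / 7.48 = 0.842.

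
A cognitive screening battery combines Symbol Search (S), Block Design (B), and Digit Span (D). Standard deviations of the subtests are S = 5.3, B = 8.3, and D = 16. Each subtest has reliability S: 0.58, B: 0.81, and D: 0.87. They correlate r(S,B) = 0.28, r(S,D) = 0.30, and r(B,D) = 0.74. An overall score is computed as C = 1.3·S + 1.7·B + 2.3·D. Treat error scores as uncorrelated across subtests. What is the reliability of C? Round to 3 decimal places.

Var(C) = 1.3²·5.3² + 1.7²·8.3² + 2.3²·16² + 2·[2.21·5.3·8.3·0.28 + 2.99·5.3·16·0.30 + 3.91·8.3·16·0.74] = 1600.8 + 975.06 = 2575.86.
Under uncorrelated errors the observed covariances equal the true-score covariances, so only the own-variance terms attenuate.
True-score variance = [1.3²·5.3²·0.58 + 1.7²·8.3²·0.81 + 2.3²·16²·0.87] + 975.06 = 1366.99 + 975.06 = 2342.05.
Reliability = 2342.05 / 2575.86 = 0.909.

0.909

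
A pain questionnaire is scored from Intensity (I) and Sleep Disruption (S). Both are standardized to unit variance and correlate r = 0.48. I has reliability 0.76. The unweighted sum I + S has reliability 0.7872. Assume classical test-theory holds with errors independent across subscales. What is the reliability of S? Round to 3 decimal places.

0.610

Var(I+S) = 2 + 2·0.48 = 2.960.
True-score variance = ρ_I + ρ_S + 2·0.48, so 0.7872 = (0.76 + ρ_S + 0.96) / 2.960.
ρ_S = 0.7872·2.960 − 0.76 − 0.96 = 0.610.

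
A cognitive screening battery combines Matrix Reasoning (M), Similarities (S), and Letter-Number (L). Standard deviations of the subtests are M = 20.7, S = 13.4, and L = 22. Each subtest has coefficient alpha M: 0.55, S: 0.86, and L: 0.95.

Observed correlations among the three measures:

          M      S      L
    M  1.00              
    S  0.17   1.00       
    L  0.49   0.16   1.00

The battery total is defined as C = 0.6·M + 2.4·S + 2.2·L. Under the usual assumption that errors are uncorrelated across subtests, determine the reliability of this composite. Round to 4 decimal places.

0.9303

Var(C) = 0.6²·20.7² + 2.4²·13.4² + 2.2²·22² + 2·[1.44·20.7·13.4·0.17 + 1.32·20.7·22·0.49 + 5.28·13.4·22·0.16] = 3531.08 + 1223 = 4754.09.
Because errors are independent across components, Cov(Tᵢ,Tⱼ) = Cov(Xᵢ,Xⱼ); the off-diagonal part of the true-score variance is the same as above.
True-score variance = [0.6²·20.7²·0.55 + 2.4²·13.4²·0.86 + 2.2²·22²·0.95] + 1223 = 3199.74 + 1223 = 4422.75.
Reliability = 4422.75 / 4754.09 = 0.9303.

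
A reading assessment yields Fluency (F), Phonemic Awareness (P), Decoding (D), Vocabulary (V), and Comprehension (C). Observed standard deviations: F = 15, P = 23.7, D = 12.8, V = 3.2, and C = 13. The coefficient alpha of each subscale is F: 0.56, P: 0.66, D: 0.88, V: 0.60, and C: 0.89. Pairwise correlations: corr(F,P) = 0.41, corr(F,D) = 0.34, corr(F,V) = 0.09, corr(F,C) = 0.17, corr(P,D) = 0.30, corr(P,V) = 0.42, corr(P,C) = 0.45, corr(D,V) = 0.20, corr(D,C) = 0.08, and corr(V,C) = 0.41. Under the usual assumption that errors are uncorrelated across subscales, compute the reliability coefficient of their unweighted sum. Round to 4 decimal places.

Var(F+P+D+V+C) = 15² + 23.7² + 12.8² + 3.2² + 13² + 2·[15·23.7·0.41 + 15·12.8·0.34 + 15·3.2·0.09 + 15·13·0.17 + 23.7·12.8·0.30 + 23.7·3.2·0.42 + 23.7·13·0.45 + 12.8·3.2·0.20 + 12.8·13·0.08 + 3.2·13·0.41] = 1129.77 + 1097.14 = 2226.91.
Because errors are independent across components, Cov(Tᵢ,Tⱼ) = Cov(Xᵢ,Xⱼ); the off-diagonal part of the true-score variance is the same as above.
True-score variance = [15²·0.56 + 23.7²·0.66 + 12.8²·0.88 + 3.2²·0.60 + 13²·0.89] + 1097.14 = 797.449 + 1097.14 = 1894.59.
Reliability = 1894.59 / 2226.91 = 0.8508.

0.8508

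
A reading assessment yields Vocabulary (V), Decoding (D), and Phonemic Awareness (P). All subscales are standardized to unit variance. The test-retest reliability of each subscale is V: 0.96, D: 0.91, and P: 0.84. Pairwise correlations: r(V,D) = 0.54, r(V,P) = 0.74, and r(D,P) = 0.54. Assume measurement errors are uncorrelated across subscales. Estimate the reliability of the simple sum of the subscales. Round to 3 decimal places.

0.956

Var(V+D+P) = 3 + 2·[0.54 + 0.74 + 0.54] = 3 + 3.64 = 6.64.
With uncorrelated errors the cross-covariances are all true-score covariance, so they carry over unchanged; only the diagonal terms shrink to ρᵢσᵢ².
True-score variance = [0.96 + 0.91 + 0.84] + 3.64 = 2.71 + 3.64 = 6.35.
Reliability = 6.35 / 6.64 = 0.956.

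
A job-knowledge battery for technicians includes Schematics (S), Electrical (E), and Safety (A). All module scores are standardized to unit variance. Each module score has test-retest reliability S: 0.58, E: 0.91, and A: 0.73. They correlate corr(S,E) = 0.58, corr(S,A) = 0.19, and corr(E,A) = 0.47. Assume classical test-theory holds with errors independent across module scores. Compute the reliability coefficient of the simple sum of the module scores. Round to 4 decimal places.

Var(S+E+A) = 3 + 2·[0.58 + 0.19 + 0.47] = 3 + 2.48 = 5.48.
Under uncorrelated errors the observed covariances equal the true-score covariances, so only the own-variance terms attenuate.
True-score variance = [0.58 + 0.91 + 0.73] + 2.48 = 2.22 + 2.48 = 4.7.
Reliability = 4.7 / 5.48 = 0.8577.

0.8577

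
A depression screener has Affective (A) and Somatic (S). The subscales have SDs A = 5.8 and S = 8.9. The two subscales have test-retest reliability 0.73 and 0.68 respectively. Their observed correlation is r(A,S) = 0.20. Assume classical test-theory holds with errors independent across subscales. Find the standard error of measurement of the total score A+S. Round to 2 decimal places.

Var(total) = 112.85 + 20.648 = 133.498.
True-score variance = 78.42 + 20.648 = 99.068, so reliability = 0.7421.
Error variance = 133.498 − 99.068 = 34.43; SEM = √34.43 = 5.87.

5.87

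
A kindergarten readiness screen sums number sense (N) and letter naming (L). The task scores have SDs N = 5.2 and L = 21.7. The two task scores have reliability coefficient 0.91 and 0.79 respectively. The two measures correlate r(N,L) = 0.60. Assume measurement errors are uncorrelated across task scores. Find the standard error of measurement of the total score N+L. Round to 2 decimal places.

10.07

Var(total) = 497.93 + 135.408 = 633.338.
True-score variance = 396.61 + 135.408 = 532.018, so reliability = 0.8400.
Error variance = 633.338 − 532.018 = 101.32; SEM = √101.32 = 10.07.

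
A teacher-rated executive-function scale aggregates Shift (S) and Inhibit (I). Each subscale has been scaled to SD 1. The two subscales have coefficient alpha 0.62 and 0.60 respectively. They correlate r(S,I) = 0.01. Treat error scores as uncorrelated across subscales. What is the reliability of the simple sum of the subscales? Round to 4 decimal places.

Var(S+I) = 2 + 2·[0.01] = 2 + 0.02 = 2.02.
Under uncorrelated errors the observed covariances equal the true-score covariances, so only the own-variance terms attenuate.
True-score variance = [0.62 + 0.60] + 0.02 = 1.22 + 0.02 = 1.24.
Reliability = 1.24 / 2.02 = 0.6139.

0.6139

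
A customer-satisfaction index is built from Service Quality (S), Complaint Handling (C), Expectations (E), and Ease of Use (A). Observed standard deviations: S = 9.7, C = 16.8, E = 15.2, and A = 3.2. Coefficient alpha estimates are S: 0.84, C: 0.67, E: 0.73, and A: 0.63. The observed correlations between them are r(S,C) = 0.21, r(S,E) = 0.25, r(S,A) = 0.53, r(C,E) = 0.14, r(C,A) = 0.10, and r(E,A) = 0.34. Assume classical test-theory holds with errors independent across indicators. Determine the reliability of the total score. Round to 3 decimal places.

Var(S+C+E+A) = 9.7² + 16.8² + 15.2² + 3.2² + 2·[9.7·16.8·0.21 + 9.7·15.2·0.25 + 9.7·3.2·0.53 + 16.8·15.2·0.14 + 16.8·3.2·0.10 + 15.2·3.2·0.34] = 617.61 + 290.394 = 908.004.
With uncorrelated errors the cross-covariances are all true-score covariance, so they carry over unchanged; only the diagonal terms shrink to ρᵢσᵢ².
True-score variance = [9.7²·0.84 + 16.8²·0.67 + 15.2²·0.73 + 3.2²·0.63] + 290.394 = 443.247 + 290.394 = 733.64.
Reliability = 733.64 / 908.004 = 0.808.

0.808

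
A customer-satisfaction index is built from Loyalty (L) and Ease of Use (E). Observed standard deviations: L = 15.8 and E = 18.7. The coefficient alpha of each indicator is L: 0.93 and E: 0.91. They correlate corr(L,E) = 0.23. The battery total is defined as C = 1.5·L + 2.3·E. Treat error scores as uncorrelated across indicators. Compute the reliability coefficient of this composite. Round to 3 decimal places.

0.929

Var(C) = 1.5²·15.8² + 2.3²·18.7² + 2·[3.45·15.8·18.7·0.23] = 2411.55 + 468.895 = 2880.45.
With uncorrelated errors the cross-covariances are all true-score covariance, so they carry over unchanged; only the diagonal terms shrink to ρᵢσᵢ².
True-score variance = [1.5²·15.8²·0.93 + 2.3²·18.7²·0.91] + 468.895 = 2205.74 + 468.895 = 2674.64.
Reliability = 2674.64 / 2880.45 = 0.929.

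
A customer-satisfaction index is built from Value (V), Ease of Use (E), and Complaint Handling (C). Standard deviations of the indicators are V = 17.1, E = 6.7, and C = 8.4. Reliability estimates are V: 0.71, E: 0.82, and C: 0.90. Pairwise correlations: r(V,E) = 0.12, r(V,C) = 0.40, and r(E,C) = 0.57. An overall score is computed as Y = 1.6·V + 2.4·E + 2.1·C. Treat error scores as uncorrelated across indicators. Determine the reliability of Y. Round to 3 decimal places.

Var(Y) = 1.6²·17.1² + 2.4²·6.7² + 2.1²·8.4² + 2·[3.84·17.1·6.7·0.12 + 3.36·17.1·8.4·0.40 + 5.04·6.7·8.4·0.57] = 1318.31 + 815.054 = 2133.36.
Under uncorrelated errors the observed covariances equal the true-score covariances, so only the own-variance terms attenuate.
True-score variance = [1.6²·17.1²·0.71 + 2.4²·6.7²·0.82 + 2.1²·8.4²·0.90] + 815.054 = 1023.56 + 815.054 = 1838.62.
Reliability = 1838.62 / 2133.36 = 0.862.

0.862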